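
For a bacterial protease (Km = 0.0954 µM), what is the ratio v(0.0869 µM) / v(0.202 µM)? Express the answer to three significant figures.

The fractional saturations are [S]/(Km+[S]) = 0.202/0.2974 = 0.6792 and 0.0869/0.1823 = 0.4767.
v₂/v₁ is just their ratio: 0.4767/0.6792 = 0.702.

0.702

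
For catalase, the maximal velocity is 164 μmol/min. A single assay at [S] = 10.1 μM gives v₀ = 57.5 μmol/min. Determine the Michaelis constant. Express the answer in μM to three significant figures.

v/Vmax = 57.5/164 = 0.3506 = [S]/(Km+[S]).
So Km + [S] = [S]/0.3506 = 28.81 μM, giving Km = 28.81 − 10.1 = 18.7 μM.

18.7 μM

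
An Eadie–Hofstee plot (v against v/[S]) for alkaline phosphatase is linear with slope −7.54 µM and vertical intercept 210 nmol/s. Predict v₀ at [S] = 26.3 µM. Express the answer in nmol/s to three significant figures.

163 nmol/s

In the Eadie–Hofstee form v = Vmax − Km·(v/[S]), the slope is −Km and the intercept is Vmax, so Km = 7.54 µM and Vmax = 210 nmol/s.
v = 210 × 26.3/(7.54 + 26.3) = 163 nmol/s.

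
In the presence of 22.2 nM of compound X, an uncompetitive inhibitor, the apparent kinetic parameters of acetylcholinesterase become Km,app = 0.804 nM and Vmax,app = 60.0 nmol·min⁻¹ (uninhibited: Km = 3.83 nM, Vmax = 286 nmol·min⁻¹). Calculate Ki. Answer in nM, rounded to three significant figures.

5.89 nM

Uncompetitive: Vmax,app = Vmax/α (and Km,app = Km/α) with α = 1 + [I]/Ki.
α = Vmax/Vmax,app = 286/60.0 = 4.767.
Since α = 1 + [I]/Ki, [I]/Ki = 4.767 − 1 = 3.767 and Ki = 22.2/3.767 = 5.89 nM.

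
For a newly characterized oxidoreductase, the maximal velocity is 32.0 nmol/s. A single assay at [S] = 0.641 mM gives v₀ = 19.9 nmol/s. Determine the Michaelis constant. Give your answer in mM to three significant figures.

v/Vmax = 19.9/32.0 = 0.6219 = [S]/(Km+[S]).
So Km + [S] = [S]/0.6219 = 1.031 mM, giving Km = 1.031 − 0.641 = 0.390 mM.

0.390 mM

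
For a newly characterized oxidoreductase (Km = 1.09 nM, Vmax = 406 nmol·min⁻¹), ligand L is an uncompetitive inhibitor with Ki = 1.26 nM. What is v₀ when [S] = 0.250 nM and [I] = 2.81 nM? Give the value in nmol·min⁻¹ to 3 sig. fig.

53.5 nmol·min⁻¹

α = 1 + [I]/Ki = 1 + 2.81/1.26 = 3.230.
For an uncompetitive inhibitor, both parameters are divided by α, giving Vmax/α and Km/α: Km,app = 0.337 nM, Vmax,app = 126 nmol·min⁻¹.
v = Vmax,app·[S]/(Km,app + [S]) = 126 × 0.250/(0.337 + 0.250) = 53.5 nmol·min⁻¹.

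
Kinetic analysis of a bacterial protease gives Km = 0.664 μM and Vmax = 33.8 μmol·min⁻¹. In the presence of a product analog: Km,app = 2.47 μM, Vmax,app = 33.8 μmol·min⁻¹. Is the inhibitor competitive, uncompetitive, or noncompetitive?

Km increases (0.664 → 2.47 μM) while Vmax is unchanged — the hallmark of competitive inhibition.

competitive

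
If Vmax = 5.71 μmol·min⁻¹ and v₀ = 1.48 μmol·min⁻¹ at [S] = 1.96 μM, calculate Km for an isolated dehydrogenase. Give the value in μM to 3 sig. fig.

From v = Vmax[S]/(Km+[S]), Km = [S](Vmax − v)/v.
Km = 1.96 × (5.71 − 1.48) / 1.48 = 8.291/1.48 = 5.60 μM.

5.60 μM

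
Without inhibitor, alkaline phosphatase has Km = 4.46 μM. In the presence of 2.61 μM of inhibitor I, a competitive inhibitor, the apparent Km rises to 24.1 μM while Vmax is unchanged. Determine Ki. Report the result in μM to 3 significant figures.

0.593 μM

Competitive: Km,app = α·Km with α = 1 + [I]/Ki.
α = Km,app/Km = 24.1/4.46 = 5.404.
Ki = [I]/(α − 1) = 2.61/4.404 = 0.593 μM.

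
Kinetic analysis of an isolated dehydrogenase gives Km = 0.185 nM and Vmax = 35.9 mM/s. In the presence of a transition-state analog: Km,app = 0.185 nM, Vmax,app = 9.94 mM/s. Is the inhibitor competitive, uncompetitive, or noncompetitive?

noncompetitive

Vmax decreases (35.9 → 9.94 mM/s) while Km is unchanged — pure noncompetitive inhibition.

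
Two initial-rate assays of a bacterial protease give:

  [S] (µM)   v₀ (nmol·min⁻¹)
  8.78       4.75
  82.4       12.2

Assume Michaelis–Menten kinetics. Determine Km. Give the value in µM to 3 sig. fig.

19.0 µM

From v = Vmax[S]/(Km+[S]), each point gives Vmax = v(Km+[S])/[S].
Equating: 4.75(Km+8.78)/8.78 = 12.2(Km+82.4)/82.4.
0.5410·Km + 4.75 = 0.1481·Km + 12.2, so (0.5410 − 0.1481)·Km = 12.2 − 4.75.
Km = 7.450/0.3929 = 19.0 µM; then Vmax = 4.75(19.0+8.78)/8.78 = 15.0 nmol·min⁻¹.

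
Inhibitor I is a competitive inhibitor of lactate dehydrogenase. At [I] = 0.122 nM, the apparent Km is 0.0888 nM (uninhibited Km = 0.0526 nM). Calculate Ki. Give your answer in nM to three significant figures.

Competitive: Km,app = α·Km with α = 1 + [I]/Ki.
α = Km,app/Km = 0.0888/0.0526 = 1.688.
Since α = 1 + [I]/Ki, [I]/Ki = 1.688 − 1 = 0.6882 and Ki = 0.122/0.6882 = 0.177 nM.

0.177 nM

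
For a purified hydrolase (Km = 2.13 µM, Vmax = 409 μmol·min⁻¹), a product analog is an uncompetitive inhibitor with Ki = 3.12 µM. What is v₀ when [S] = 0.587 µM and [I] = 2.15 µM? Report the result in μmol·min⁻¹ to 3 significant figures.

α = 1 + [I]/Ki = 1 + 2.15/3.12 = 1.689.
For an uncompetitive inhibitor, both parameters are divided by α, giving Vmax/α and Km/α: Km,app = 1.26 µM, Vmax,app = 242 μmol·min⁻¹.
v = Vmax,app·[S]/(Km,app + [S]) = 242 × 0.587/(1.26 + 0.587) = 76.9 μmol·min⁻¹.

76.9 μmol·min⁻¹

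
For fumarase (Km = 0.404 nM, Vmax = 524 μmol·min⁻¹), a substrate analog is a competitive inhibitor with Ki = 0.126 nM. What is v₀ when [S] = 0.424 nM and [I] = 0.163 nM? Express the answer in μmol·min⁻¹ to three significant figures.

With α = 1 + [I]/Ki = 1 + 0.163/0.126 = 2.294, the competitive rate law is v = Vmax[S] / (αKm + [S]).
v = 524×0.424 / (2.294×0.404 + 0.424) = 222.2/1.351 = 164 μmol·min⁻¹.

164 μmol·min⁻¹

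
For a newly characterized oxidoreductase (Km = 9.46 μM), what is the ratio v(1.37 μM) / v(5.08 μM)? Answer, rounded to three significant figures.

0.362

Since Vmax cancels, v₂/v₁ = [S]₂(Km+[S]₁) / [S]₁(Km+[S]₂).
= 1.37×(9.46+5.08) / (5.08×(9.46+1.37)) = 19.92/55.02 = 0.362.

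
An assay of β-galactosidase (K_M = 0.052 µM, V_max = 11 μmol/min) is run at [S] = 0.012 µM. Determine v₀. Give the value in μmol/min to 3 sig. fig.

v = Vmax·[S]/(Km + [S]) = 11 × 0.012 / (0.052 + 0.012)
  = 0.1320 / 0.06400 = 2.06 μmol/min.

2.06 μmol/min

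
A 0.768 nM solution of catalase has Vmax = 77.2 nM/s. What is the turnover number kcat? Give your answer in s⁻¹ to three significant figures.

101 s⁻¹

kcat = Vmax/[E]total = 77.2 nM/s / 0.768 nM = 101 s⁻¹.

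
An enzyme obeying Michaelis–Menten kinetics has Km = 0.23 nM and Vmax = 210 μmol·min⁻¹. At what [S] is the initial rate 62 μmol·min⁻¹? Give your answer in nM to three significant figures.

0.0964 nM

The required fractional saturation is v/Vmax = 62/210 = 0.2952.
Then [S]/(Km+[S]) = 0.2952 ⇒ [S] = 0.23 × 0.2952/(1 − 0.2952) = 0.0964 nM.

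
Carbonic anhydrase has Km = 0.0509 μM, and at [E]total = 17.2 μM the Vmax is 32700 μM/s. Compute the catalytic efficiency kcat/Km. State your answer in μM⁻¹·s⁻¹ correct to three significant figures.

kcat = Vmax/[E]total = 32700/17.2 = 1900 s⁻¹.
kcat/Km = 1900/0.0509 = 37400 μM⁻¹·s⁻¹.

37400 μM⁻¹·s⁻¹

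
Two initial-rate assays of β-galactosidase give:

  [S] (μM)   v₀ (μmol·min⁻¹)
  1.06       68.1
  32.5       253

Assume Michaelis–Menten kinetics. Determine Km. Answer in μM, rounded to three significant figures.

3.27 μM

From v = Vmax[S]/(Km+[S]), each point gives Vmax = v(Km+[S])/[S].
Equating: 68.1(Km+1.06)/1.06 = 253(Km+32.5)/32.5.
64.25·Km + 68.1 = 7.785·Km + 253, so (64.25 − 7.785)·Km = 253 − 68.1.
Km = 184.9/56.46 = 3.27 μM; then Vmax = 68.1(3.27+1.06)/1.06 = 278 μmol·min⁻¹.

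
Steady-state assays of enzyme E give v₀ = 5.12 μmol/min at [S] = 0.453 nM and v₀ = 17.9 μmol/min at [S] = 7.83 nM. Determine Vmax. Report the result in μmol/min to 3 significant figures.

21.1 μmol/min

In reciprocal form, 1/v = (Km/Vmax)·(1/[S]) + 1/Vmax. The two points give (1/[S], 1/v) = (2.208, 0.1953) and (0.1277, 0.05587).
Slope = (0.1953 − 0.05587)/(2.208 − 0.1277) = 0.06705; intercept = 0.1953 − 0.06705×2.208 = 0.04730.
Vmax = 1/intercept = 21.1 μmol/min; Km = slope × Vmax = 0.06705 × 21.1 = 1.42 nM.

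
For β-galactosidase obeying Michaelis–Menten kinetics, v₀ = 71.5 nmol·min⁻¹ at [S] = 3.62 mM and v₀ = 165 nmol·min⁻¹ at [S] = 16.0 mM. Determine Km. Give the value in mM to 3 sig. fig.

From v = Vmax[S]/(Km+[S]), each point gives Vmax = v(Km+[S])/[S].
Equating: 71.5(Km+3.62)/3.62 = 165(Km+16.0)/16.0.
19.75·Km + 71.5 = 10.31·Km + 165, so (19.75 − 10.31)·Km = 165 − 71.5.
Km = 93.50/9.439 = 9.91 mM; then Vmax = 71.5(9.91+3.62)/3.62 = 267 nmol·min⁻¹.

9.91 mM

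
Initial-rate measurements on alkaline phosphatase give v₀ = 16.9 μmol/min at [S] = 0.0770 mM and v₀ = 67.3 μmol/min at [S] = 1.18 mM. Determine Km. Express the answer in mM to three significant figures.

0.310 mM

From v = Vmax[S]/(Km+[S]), each point gives Vmax = v(Km+[S])/[S].
Equating: 16.9(Km+0.0770)/0.0770 = 67.3(Km+1.18)/1.18.
219.5·Km + 16.9 = 57.03·Km + 67.3, so (219.5 − 57.03)·Km = 67.3 − 16.9.
Km = 50.40/162.4 = 0.310 mM; then Vmax = 16.9(0.310+0.0770)/0.0770 = 85.0 μmol/min.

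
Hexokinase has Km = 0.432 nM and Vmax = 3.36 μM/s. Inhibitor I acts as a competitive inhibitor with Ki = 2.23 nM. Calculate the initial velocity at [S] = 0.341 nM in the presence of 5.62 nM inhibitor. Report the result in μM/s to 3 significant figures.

0.615 μM/s

α = 1 + [I]/Ki = 1 + 5.62/2.23 = 3.520.
For a competitive inhibitor, Vmax is unchanged and the apparent Km becomes α·Km: Km,app = 1.52 nM, Vmax,app = 3.36 μM/s.
v = Vmax,app·[S]/(Km,app + [S]) = 3.36 × 0.341/(1.52 + 0.341) = 0.615 μM/s.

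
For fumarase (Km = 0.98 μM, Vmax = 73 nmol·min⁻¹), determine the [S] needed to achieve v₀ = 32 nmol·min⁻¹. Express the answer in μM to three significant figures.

Rearranging v = Vmax[S]/(Km+[S]) gives [S] = Km·v/(Vmax − v).
[S] = 0.98 × 32 / (73 − 32) = 31.36/41.00 = 0.765 μM.

0.765 μM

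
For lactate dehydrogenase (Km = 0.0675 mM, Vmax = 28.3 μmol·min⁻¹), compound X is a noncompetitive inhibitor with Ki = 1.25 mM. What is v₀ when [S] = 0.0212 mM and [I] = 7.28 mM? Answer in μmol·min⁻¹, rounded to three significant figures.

0.991 μmol·min⁻¹

α = 1 + [I]/Ki = 1 + 7.28/1.25 = 6.824.
For a noncompetitive inhibitor, Vmax is reduced to Vmax/α while Km is unchanged: Km,app = 0.0675 mM, Vmax,app = 4.15 μmol·min⁻¹.
v = Vmax,app·[S]/(Km,app + [S]) = 4.15 × 0.0212/(0.0675 + 0.0212) = 0.991 μmol·min⁻¹.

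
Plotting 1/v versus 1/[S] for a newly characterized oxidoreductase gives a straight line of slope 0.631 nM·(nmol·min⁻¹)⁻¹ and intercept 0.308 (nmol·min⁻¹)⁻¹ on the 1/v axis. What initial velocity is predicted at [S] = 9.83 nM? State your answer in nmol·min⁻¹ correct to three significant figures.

The y-intercept is 1/Vmax, so Vmax = 1/0.308 = 3.25 nmol·min⁻¹.
The slope is Km/Vmax, so Km = 0.631 × 3.25 = 2.05 nM.
Then v = 3.25 × 9.83/(2.05 + 9.83) = 2.69 nmol·min⁻¹.

2.69 nmol·min⁻¹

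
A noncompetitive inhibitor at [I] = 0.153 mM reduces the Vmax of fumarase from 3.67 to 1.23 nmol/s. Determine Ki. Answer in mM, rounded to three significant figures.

Noncompetitive: Vmax,app = Vmax/α with α = 1 + [I]/Ki.
α = Vmax/Vmax,app = 3.67/1.23 = 2.984.
Since α = 1 + [I]/Ki, [I]/Ki = 2.984 − 1 = 1.984 and Ki = 0.153/1.984 = 0.0771 mM.

0.0771 mM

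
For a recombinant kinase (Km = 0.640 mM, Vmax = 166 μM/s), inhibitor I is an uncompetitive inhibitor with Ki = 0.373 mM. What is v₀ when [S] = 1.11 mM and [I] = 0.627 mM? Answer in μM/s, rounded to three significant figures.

51.0 μM/s

With α = 1 + [I]/Ki = 1 + 0.627/0.373 = 2.681, the uncompetitive rate law is v = (Vmax/α)·[S] / (Km/α + [S]).
v = (166/2.681)×1.11 / (0.640/2.681 + 1.11) = 68.73/1.349 = 51.0 μM/s.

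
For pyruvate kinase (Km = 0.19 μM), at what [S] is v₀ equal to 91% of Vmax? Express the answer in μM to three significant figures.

v/Vmax = [S]/(Km+[S]) = 0.91, so [S] = Km·0.91/(1 − 0.91) = 0.19 × 10.11.
[S] = 1.92 μM.

1.92 μM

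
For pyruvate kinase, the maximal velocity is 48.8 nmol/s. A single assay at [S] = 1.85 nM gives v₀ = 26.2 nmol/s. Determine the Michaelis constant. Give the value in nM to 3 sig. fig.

1.60 nM

v/Vmax = 26.2/48.8 = 0.5369 = [S]/(Km+[S]).
So Km + [S] = [S]/0.5369 = 3.446 nM, giving Km = 3.446 − 1.85 = 1.60 nM.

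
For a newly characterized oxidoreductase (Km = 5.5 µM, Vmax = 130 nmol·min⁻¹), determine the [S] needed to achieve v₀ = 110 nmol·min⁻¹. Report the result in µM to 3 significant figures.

The required fractional saturation is v/Vmax = 110/130 = 0.8462.
Then [S]/(Km+[S]) = 0.8462 ⇒ [S] = 5.5 × 0.8462/(1 − 0.8462) = 30.2 µM.

30.2 µM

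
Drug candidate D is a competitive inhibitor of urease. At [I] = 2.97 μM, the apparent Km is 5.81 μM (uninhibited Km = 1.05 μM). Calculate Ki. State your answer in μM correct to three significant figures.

0.655 μM

Competitive: Km,app = α·Km with α = 1 + [I]/Ki.
α = Km,app/Km = 5.81/1.05 = 5.533.
Ki = [I]/(α − 1) = 2.97/4.533 = 0.655 μM.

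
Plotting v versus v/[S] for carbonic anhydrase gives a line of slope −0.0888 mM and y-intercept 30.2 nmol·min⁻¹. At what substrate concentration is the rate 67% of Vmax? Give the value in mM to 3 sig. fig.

0.180 mM

The Eadie–Hofstee slope gives Km = 0.0888 mM (slope = −Km).
v/Vmax = [S]/(Km+[S]) = 0.67 ⇒ [S] = Km·0.67/(1−0.67) = 0.0888 × 2.030 = 0.180 mM.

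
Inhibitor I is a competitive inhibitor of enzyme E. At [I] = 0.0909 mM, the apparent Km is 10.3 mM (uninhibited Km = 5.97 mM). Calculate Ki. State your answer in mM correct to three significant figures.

Competitive: Km,app = α·Km with α = 1 + [I]/Ki.
α = Km,app/Km = 10.3/5.97 = 1.725.
Ki = [I]/(α − 1) = 0.0909/0.7253 = 0.125 mM.

0.125 mM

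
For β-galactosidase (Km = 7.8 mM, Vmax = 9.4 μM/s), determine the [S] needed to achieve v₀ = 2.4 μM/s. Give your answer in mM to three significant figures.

2.67 mM

Rearranging v = Vmax[S]/(Km+[S]) gives [S] = Km·v/(Vmax − v).
[S] = 7.8 × 2.4 / (9.4 − 2.4) = 18.72/7.000 = 2.67 mM.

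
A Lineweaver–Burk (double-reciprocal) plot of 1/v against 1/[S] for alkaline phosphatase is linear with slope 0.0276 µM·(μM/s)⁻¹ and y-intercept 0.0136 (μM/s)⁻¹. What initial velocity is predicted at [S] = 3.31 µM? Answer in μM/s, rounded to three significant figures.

45.6 μM/s

The y-intercept is 1/Vmax, so Vmax = 1/0.0136 = 73.5 μM/s.
The slope is Km/Vmax, so Km = 0.0276 × 73.5 = 2.03 µM.
Then v = 73.5 × 3.31/(2.03 + 3.31) = 45.6 μM/s.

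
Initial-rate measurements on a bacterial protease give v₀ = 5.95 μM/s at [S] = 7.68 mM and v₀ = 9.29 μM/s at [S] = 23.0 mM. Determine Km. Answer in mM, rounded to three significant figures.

From v = Vmax[S]/(Km+[S]), each point gives Vmax = v(Km+[S])/[S].
Equating: 5.95(Km+7.68)/7.68 = 9.29(Km+23.0)/23.0.
0.7747·Km + 5.95 = 0.4039·Km + 9.29, so (0.7747 − 0.4039)·Km = 9.29 − 5.95.
Km = 3.340/0.3708 = 9.01 mM; then Vmax = 5.95(9.01+7.68)/7.68 = 12.9 μM/s.

9.01 mM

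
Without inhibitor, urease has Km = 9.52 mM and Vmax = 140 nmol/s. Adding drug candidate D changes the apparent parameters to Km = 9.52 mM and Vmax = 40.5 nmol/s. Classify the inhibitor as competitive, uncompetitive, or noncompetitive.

Vmax decreases (140 → 40.5 nmol/s) while Km is unchanged — pure noncompetitive inhibition.

noncompetitive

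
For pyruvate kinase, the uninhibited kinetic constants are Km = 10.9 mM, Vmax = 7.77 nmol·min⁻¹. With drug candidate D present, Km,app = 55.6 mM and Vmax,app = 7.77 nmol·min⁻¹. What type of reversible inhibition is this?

Km increases (10.9 → 55.6 mM) while Vmax is unchanged — the hallmark of competitive inhibition.

competitive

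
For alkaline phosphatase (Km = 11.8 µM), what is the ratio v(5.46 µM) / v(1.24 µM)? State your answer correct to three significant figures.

3.33

The fractional saturations are [S]/(Km+[S]) = 1.24/13.04 = 0.09509 and 5.46/17.26 = 0.3163.
v₂/v₁ is just their ratio: 0.3163/0.09509 = 3.33.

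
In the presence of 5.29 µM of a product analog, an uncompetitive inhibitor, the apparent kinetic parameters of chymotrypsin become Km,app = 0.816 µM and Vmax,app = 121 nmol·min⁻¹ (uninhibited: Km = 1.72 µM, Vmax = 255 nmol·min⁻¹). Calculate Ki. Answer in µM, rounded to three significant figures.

4.78 µM

Uncompetitive: Vmax,app = Vmax/α (and Km,app = Km/α) with α = 1 + [I]/Ki.
α = Vmax/Vmax,app = 255/121 = 2.107.
Ki = [I]/(α − 1) = 5.29/1.107 = 4.78 µM.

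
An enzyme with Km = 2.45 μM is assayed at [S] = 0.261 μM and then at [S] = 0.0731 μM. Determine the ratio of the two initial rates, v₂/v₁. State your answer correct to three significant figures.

0.301

Since Vmax cancels, v₂/v₁ = [S]₂(Km+[S]₁) / [S]₁(Km+[S]₂).
= 0.0731×(2.45+0.261) / (0.261×(2.45+0.0731)) = 0.1982/0.6585 = 0.301.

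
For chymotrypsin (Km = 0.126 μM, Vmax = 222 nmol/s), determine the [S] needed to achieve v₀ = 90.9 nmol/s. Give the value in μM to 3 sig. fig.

The required fractional saturation is v/Vmax = 90.9/222 = 0.4095.
Then [S]/(Km+[S]) = 0.4095 ⇒ [S] = 0.126 × 0.4095/(1 − 0.4095) = 0.0874 μM.

0.0874 μM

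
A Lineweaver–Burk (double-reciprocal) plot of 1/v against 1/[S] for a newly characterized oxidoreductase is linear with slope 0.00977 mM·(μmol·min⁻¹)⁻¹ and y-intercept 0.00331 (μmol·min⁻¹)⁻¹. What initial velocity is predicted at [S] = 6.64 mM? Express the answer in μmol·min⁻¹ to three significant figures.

The y-intercept is 1/Vmax, so Vmax = 1/0.00331 = 302 μmol·min⁻¹.
The slope is Km/Vmax, so Km = 0.00977 × 302 = 2.95 mM.
Then v = 302 × 6.64/(2.95 + 6.64) = 209 μmol·min⁻¹.

209 μmol·min⁻¹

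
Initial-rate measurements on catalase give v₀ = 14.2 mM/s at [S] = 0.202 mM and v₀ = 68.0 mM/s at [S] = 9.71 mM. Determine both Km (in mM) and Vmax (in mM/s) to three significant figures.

Km = 0.850 mM; Vmax = 74.0 mM/s

From v = Vmax[S]/(Km+[S]), each point gives Vmax = v(Km+[S])/[S].
Equating: 14.2(Km+0.202)/0.202 = 68.0(Km+9.71)/9.71.
70.30·Km + 14.2 = 7.003·Km + 68.0, so (70.30 − 7.003)·Km = 68.0 − 14.2.
Km = 53.80/63.29 = 0.850 mM; then Vmax = 14.2(0.850+0.202)/0.202 = 74.0 mM/s.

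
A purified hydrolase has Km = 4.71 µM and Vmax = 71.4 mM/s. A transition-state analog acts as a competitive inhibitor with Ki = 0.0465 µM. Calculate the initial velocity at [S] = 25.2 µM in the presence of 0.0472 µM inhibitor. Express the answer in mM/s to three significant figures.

51.9 mM/s

With α = 1 + [I]/Ki = 1 + 0.0472/0.0465 = 2.015, the competitive rate law is v = Vmax[S] / (αKm + [S]).
v = 71.4×25.2 / (2.015×4.71 + 25.2) = 1799/34.69 = 51.9 mM/s.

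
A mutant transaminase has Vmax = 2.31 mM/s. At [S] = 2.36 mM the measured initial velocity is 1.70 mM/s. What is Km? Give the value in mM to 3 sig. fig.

From v = Vmax[S]/(Km+[S]), Km = [S](Vmax − v)/v.
Km = 2.36 × (2.31 − 1.70) / 1.70 = 1.440/1.70 = 0.847 mM.

0.847 mM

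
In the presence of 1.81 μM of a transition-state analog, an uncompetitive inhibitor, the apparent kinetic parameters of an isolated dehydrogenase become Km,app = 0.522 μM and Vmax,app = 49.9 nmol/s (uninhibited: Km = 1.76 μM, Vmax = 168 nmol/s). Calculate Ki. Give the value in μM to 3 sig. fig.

Uncompetitive: Vmax,app = Vmax/α (and Km,app = Km/α) with α = 1 + [I]/Ki.
α = Vmax/Vmax,app = 168/49.9 = 3.367.
Since α = 1 + [I]/Ki, [I]/Ki = 3.367 − 1 = 2.367 and Ki = 1.81/2.367 = 0.765 μM.

0.765 μM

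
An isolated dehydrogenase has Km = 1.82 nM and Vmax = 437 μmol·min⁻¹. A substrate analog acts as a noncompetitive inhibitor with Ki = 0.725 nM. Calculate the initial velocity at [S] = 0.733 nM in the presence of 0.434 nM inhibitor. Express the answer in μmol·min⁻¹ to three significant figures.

α = 1 + [I]/Ki = 1 + 0.434/0.725 = 1.599.
For a noncompetitive inhibitor, Vmax is reduced to Vmax/α while Km is unchanged: Km,app = 1.82 nM, Vmax,app = 273 μmol·min⁻¹.
v = Vmax,app·[S]/(Km,app + [S]) = 273 × 0.733/(1.82 + 0.733) = 78.5 μmol·min⁻¹.

78.5 μmol·min⁻¹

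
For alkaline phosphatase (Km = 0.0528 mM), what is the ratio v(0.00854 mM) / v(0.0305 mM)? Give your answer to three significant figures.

Since Vmax cancels, v₂/v₁ = [S]₂(Km+[S]₁) / [S]₁(Km+[S]₂).
= 0.00854×(0.0528+0.0305) / (0.0305×(0.0528+0.00854)) = 0.0007114/0.001871 = 0.380.

0.380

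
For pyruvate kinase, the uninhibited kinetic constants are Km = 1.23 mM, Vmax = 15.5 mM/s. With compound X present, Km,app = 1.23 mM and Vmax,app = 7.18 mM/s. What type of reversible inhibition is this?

Vmax decreases (15.5 → 7.18 mM/s) while Km is unchanged — pure noncompetitive inhibition.

noncompetitive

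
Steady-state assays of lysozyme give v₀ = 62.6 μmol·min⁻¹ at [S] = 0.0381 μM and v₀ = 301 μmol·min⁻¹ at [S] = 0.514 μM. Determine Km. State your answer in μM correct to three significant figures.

0.225 μM

In reciprocal form, 1/v = (Km/Vmax)·(1/[S]) + 1/Vmax. The two points give (1/[S], 1/v) = (26.25, 0.01597) and (1.946, 0.003322).
Slope = (0.01597 − 0.003322)/(26.25 − 1.946) = 0.0005206; intercept = 0.01597 − 0.0005206×26.25 = 0.002309.
Vmax = 1/intercept = 433 μmol·min⁻¹; Km = slope × Vmax = 0.0005206 × 433 = 0.225 μM.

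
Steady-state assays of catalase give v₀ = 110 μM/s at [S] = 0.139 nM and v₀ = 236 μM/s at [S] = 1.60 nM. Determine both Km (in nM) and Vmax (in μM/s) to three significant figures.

Km = 0.196 nM; Vmax = 265 μM/s

In reciprocal form, 1/v = (Km/Vmax)·(1/[S]) + 1/Vmax. The two points give (1/[S], 1/v) = (7.194, 0.009091) and (0.6250, 0.004237).
Slope = (0.009091 − 0.004237)/(7.194 − 0.6250) = 0.0007388; intercept = 0.009091 − 0.0007388×7.194 = 0.003776.
Vmax = 1/intercept = 265 μM/s; Km = slope × Vmax = 0.0007388 × 265 = 0.196 nM.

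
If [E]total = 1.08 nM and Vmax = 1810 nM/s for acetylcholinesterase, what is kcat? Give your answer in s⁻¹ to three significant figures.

kcat = Vmax/[E]total = 1810 nM/s / 1.08 nM = 1680 s⁻¹.

1680 s⁻¹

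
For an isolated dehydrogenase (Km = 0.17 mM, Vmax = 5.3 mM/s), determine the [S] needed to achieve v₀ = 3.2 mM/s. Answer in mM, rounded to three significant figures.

0.259 mM

The required fractional saturation is v/Vmax = 3.2/5.3 = 0.6038.
Then [S]/(Km+[S]) = 0.6038 ⇒ [S] = 0.17 × 0.6038/(1 − 0.6038) = 0.259 mM.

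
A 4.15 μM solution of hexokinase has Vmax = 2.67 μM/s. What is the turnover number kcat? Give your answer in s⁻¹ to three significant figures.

0.643 s⁻¹

kcat = Vmax/[E]total = 2.67 μM/s / 4.15 μM = 0.643 s⁻¹.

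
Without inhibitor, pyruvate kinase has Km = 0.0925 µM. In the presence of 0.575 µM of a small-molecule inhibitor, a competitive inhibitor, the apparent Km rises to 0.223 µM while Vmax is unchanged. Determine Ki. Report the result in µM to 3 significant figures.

Competitive: Km,app = α·Km with α = 1 + [I]/Ki.
α = Km,app/Km = 0.223/0.0925 = 2.411.
Ki = [I]/(α − 1) = 0.575/1.411 = 0.408 µM.

0.408 µM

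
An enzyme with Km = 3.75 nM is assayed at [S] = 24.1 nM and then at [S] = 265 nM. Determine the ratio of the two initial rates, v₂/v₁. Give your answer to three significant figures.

Since Vmax cancels, v₂/v₁ = [S]₂(Km+[S]₁) / [S]₁(Km+[S]₂).
= 265×(3.75+24.1) / (24.1×(3.75+265)) = 7380/6477 = 1.14.

1.14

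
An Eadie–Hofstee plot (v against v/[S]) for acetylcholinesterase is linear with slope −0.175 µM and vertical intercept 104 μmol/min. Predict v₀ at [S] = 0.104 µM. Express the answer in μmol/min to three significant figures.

In the Eadie–Hofstee form v = Vmax − Km·(v/[S]), the slope is −Km and the intercept is Vmax, so Km = 0.175 µM and Vmax = 104 μmol/min.
v = 104 × 0.104/(0.175 + 0.104) = 38.8 μmol/min.

38.8 μmol/min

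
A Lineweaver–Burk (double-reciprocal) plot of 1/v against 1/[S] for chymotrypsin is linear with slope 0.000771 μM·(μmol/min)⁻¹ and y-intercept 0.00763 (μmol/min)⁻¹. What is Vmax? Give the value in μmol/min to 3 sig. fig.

The y-intercept of a Lineweaver–Burk plot equals 1/Vmax, so Vmax = 1/0.00763 = 131 μmol/min.

131 μmol/min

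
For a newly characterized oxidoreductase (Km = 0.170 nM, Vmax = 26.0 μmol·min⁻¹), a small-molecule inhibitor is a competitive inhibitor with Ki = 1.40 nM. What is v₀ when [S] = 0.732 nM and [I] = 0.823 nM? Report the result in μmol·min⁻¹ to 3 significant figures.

19.0 μmol·min⁻¹

α = 1 + [I]/Ki = 1 + 0.823/1.40 = 1.588.
For a competitive inhibitor, Vmax is unchanged and the apparent Km becomes α·Km: Km,app = 0.270 nM, Vmax,app = 26.0 μmol·min⁻¹.
v = Vmax,app·[S]/(Km,app + [S]) = 26.0 × 0.732/(0.270 + 0.732) = 19.0 μmol·min⁻¹.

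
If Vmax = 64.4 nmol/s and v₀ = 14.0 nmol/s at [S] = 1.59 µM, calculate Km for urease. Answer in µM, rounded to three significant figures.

v/Vmax = 14.0/64.4 = 0.2174 = [S]/(Km+[S]).
So Km + [S] = [S]/0.2174 = 7.314 µM, giving Km = 7.314 − 1.59 = 5.72 µM.

5.72 µM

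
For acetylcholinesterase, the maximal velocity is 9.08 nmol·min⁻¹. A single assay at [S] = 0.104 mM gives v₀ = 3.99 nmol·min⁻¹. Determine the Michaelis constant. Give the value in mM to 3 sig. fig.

0.133 mM

v/Vmax = 3.99/9.08 = 0.4394 = [S]/(Km+[S]).
So Km + [S] = [S]/0.4394 = 0.2367 mM, giving Km = 0.2367 − 0.104 = 0.133 mM.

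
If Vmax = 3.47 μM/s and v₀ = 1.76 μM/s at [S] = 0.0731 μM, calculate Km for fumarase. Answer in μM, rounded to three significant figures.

v/Vmax = 1.76/3.47 = 0.5072 = [S]/(Km+[S]).
So Km + [S] = [S]/0.5072 = 0.1441 μM, giving Km = 0.1441 − 0.0731 = 0.0710 μM.

0.0710 μM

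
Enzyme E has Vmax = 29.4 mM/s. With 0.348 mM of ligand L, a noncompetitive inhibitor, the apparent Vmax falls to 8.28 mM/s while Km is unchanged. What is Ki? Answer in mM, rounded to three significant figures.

Noncompetitive: Vmax,app = Vmax/α with α = 1 + [I]/Ki.
α = Vmax/Vmax,app = 29.4/8.28 = 3.551.
Ki = [I]/(α − 1) = 0.348/2.551 = 0.136 mM.

0.136 mM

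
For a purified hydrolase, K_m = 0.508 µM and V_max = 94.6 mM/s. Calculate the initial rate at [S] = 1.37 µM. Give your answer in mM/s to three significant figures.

69.0 mM/s

v = Vmax·[S]/(Km + [S]) = 94.6 × 1.37 / (0.508 + 1.37)
  = 129.6 / 1.878 = 69.0 mM/s.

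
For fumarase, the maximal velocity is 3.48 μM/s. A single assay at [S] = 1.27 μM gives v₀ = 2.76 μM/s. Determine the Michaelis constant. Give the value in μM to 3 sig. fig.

From v = Vmax[S]/(Km+[S]), Km = [S](Vmax − v)/v.
Km = 1.27 × (3.48 − 2.76) / 2.76 = 0.9144/2.76 = 0.331 μM.

0.331 μM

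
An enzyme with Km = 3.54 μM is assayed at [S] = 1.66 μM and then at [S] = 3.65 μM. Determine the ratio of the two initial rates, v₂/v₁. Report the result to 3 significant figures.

1.59

Since Vmax cancels, v₂/v₁ = [S]₂(Km+[S]₁) / [S]₁(Km+[S]₂).
= 3.65×(3.54+1.66) / (1.66×(3.54+3.65)) = 18.98/11.94 = 1.59.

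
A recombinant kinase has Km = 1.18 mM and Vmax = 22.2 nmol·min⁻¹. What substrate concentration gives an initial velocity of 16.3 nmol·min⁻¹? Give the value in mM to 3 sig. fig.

3.26 mM

The required fractional saturation is v/Vmax = 16.3/22.2 = 0.7342.
Then [S]/(Km+[S]) = 0.7342 ⇒ [S] = 1.18 × 0.7342/(1 − 0.7342) = 3.26 mM.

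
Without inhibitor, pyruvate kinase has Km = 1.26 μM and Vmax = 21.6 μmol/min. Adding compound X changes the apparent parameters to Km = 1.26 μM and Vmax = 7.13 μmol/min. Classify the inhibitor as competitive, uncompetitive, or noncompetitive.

Vmax decreases (21.6 → 7.13 μmol/min) while Km is unchanged — pure noncompetitive inhibition.

noncompetitive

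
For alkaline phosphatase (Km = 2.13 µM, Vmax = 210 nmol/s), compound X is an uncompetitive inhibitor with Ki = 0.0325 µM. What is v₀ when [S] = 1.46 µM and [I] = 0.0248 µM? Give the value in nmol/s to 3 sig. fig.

65.2 nmol/s

α = 1 + [I]/Ki = 1 + 0.0248/0.0325 = 1.763.
For an uncompetitive inhibitor, both parameters are divided by α, giving Vmax/α and Km/α: Km,app = 1.21 µM, Vmax,app = 119 nmol/s.
v = Vmax,app·[S]/(Km,app + [S]) = 119 × 1.46/(1.21 + 1.46) = 65.2 nmol/s.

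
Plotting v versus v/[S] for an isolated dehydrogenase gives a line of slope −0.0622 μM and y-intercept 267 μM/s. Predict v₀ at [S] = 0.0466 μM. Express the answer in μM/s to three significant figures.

In the Eadie–Hofstee form v = Vmax − Km·(v/[S]), the slope is −Km and the intercept is Vmax, so Km = 0.0622 μM and Vmax = 267 μM/s.
v = 267 × 0.0466/(0.0622 + 0.0466) = 114 μM/s.

114 μM/s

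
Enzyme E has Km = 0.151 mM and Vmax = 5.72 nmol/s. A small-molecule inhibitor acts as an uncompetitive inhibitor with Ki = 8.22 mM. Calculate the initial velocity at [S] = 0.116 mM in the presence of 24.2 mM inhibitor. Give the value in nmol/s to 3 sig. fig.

1.09 nmol/s

With α = 1 + [I]/Ki = 1 + 24.2/8.22 = 3.944, the uncompetitive rate law is v = (Vmax/α)·[S] / (Km/α + [S]).
v = (5.72/3.944)×0.116 / (0.151/3.944 + 0.116) = 0.1682/0.1543 = 1.09 nmol/s.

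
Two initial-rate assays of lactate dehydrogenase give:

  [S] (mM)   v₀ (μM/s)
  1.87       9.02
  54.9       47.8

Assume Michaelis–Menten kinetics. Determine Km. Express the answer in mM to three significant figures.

9.81 mM

From v = Vmax[S]/(Km+[S]), each point gives Vmax = v(Km+[S])/[S].
Equating: 9.02(Km+1.87)/1.87 = 47.8(Km+54.9)/54.9.
4.824·Km + 9.02 = 0.8707·Km + 47.8, so (4.824 − 0.8707)·Km = 47.8 − 9.02.
Km = 38.78/3.953 = 9.81 mM; then Vmax = 9.02(9.81+1.87)/1.87 = 56.3 μM/s.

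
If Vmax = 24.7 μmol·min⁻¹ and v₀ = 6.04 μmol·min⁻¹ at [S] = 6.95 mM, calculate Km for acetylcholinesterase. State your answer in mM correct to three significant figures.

v/Vmax = 6.04/24.7 = 0.2445 = [S]/(Km+[S]).
So Km + [S] = [S]/0.2445 = 28.42 mM, giving Km = 28.42 − 6.95 = 21.5 mM.

21.5 mM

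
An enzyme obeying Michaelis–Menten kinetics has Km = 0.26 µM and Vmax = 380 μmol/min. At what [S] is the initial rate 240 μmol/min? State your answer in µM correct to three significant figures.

Rearranging v = Vmax[S]/(Km+[S]) gives [S] = Km·v/(Vmax − v).
[S] = 0.26 × 240 / (380 − 240) = 62.40/140.0 = 0.446 µM.

0.446 µM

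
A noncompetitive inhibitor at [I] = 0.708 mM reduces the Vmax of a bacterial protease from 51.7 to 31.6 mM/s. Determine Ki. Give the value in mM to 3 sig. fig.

1.11 mM

Noncompetitive: Vmax,app = Vmax/α with α = 1 + [I]/Ki.
α = Vmax/Vmax,app = 51.7/31.6 = 1.636.
Since α = 1 + [I]/Ki, [I]/Ki = 1.636 − 1 = 0.6361 and Ki = 0.708/0.6361 = 1.11 mM.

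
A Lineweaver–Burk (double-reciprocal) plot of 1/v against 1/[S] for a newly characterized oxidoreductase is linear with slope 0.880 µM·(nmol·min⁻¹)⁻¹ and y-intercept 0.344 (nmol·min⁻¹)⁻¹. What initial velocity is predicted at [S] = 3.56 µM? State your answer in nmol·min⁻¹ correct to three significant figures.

The y-intercept is 1/Vmax, so Vmax = 1/0.344 = 2.91 nmol·min⁻¹.
The slope is Km/Vmax, so Km = 0.880 × 2.91 = 2.56 µM.
Then v = 2.91 × 3.56/(2.56 + 3.56) = 1.69 nmol·min⁻¹.

1.69 nmol·min⁻¹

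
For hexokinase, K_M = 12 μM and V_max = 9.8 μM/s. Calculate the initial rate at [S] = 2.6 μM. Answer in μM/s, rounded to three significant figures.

[S]/(Km+[S]) = 2.6/14.60 = 0.1781, the fractional saturation.
v = 0.1781 × Vmax = 0.1781 × 9.8 = 1.75 μM/s.

1.75 μM/s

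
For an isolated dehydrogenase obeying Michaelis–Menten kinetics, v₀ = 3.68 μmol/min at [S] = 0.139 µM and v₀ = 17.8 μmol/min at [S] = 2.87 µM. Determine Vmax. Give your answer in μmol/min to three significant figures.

22.1 μmol/min

From v = Vmax[S]/(Km+[S]), each point gives Vmax = v(Km+[S])/[S].
Equating: 3.68(Km+0.139)/0.139 = 17.8(Km+2.87)/2.87.
26.47·Km + 3.68 = 6.202·Km + 17.8, so (26.47 − 6.202)·Km = 17.8 − 3.68.
Km = 14.12/20.27 = 0.697 µM; then Vmax = 3.68(0.697+0.139)/0.139 = 22.1 μmol/min.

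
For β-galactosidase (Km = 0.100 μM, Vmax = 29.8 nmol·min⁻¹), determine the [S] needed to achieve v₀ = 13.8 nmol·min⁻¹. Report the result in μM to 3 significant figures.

0.0863 μM

The required fractional saturation is v/Vmax = 13.8/29.8 = 0.4631.
Then [S]/(Km+[S]) = 0.4631 ⇒ [S] = 0.100 × 0.4631/(1 − 0.4631) = 0.0863 μM.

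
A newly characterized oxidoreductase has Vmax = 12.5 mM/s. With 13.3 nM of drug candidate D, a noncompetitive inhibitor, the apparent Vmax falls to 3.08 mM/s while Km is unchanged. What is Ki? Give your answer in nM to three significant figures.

Noncompetitive: Vmax,app = Vmax/α with α = 1 + [I]/Ki.
α = Vmax/Vmax,app = 12.5/3.08 = 4.058.
Ki = [I]/(α − 1) = 13.3/3.058 = 4.35 nM.

4.35 nM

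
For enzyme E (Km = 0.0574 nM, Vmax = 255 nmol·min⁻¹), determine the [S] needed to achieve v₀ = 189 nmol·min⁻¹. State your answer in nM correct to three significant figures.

0.164 nM

Rearranging v = Vmax[S]/(Km+[S]) gives [S] = Km·v/(Vmax − v).
[S] = 0.0574 × 189 / (255 − 189) = 10.85/66.00 = 0.164 nM.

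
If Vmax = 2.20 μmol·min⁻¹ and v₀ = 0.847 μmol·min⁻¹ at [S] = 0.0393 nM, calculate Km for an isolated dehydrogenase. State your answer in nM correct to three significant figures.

0.0628 nM

v/Vmax = 0.847/2.20 = 0.3850 = [S]/(Km+[S]).
So Km + [S] = [S]/0.3850 = 0.1021 nM, giving Km = 0.1021 − 0.0393 = 0.0628 nM.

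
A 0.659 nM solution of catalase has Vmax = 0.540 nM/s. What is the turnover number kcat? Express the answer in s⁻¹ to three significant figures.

0.819 s⁻¹

kcat = Vmax/[E]total = 0.540 nM/s / 0.659 nM = 0.819 s⁻¹.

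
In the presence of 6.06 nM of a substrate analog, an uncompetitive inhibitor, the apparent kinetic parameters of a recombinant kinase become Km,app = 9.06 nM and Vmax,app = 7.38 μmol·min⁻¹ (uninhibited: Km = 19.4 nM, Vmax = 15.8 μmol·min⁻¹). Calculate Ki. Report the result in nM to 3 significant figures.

Uncompetitive: Vmax,app = Vmax/α (and Km,app = Km/α) with α = 1 + [I]/Ki.
α = Vmax/Vmax,app = 15.8/7.38 = 2.141.
Since α = 1 + [I]/Ki, [I]/Ki = 2.141 − 1 = 1.141 and Ki = 6.06/1.141 = 5.31 nM.

5.31 nM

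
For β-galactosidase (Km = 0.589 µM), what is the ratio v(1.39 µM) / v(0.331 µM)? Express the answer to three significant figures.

The fractional saturations are [S]/(Km+[S]) = 0.331/0.9200 = 0.3598 and 1.39/1.979 = 0.7024.
v₂/v₁ is just their ratio: 0.7024/0.3598 = 1.95.

1.95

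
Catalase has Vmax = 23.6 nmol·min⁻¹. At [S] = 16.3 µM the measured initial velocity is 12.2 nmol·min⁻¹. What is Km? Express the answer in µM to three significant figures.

15.2 µM

v/Vmax = 12.2/23.6 = 0.5169 = [S]/(Km+[S]).
So Km + [S] = [S]/0.5169 = 31.53 µM, giving Km = 31.53 − 16.3 = 15.2 µM.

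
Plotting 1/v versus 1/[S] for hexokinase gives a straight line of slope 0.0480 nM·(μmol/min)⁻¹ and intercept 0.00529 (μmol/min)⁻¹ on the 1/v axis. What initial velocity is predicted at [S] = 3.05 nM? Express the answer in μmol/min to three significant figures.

The y-intercept is 1/Vmax, so Vmax = 1/0.00529 = 189 μmol/min.
The slope is Km/Vmax, so Km = 0.0480 × 189 = 9.07 nM.
Then v = 189 × 3.05/(9.07 + 3.05) = 47.6 μmol/min.

47.6 μmol/min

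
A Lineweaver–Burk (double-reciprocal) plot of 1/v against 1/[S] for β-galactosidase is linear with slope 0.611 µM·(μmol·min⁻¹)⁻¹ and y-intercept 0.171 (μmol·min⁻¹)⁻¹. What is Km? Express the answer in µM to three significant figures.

3.57 µM

y-intercept = 1/Vmax ⇒ Vmax = 5.85 μmol·min⁻¹; slope = Km/Vmax ⇒ Km = slope × Vmax.
Km = 0.611 × 5.85 = 3.57 µM.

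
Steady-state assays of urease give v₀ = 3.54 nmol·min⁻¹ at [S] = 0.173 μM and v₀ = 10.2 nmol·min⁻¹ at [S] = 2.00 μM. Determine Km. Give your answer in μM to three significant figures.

From v = Vmax[S]/(Km+[S]), each point gives Vmax = v(Km+[S])/[S].
Equating: 3.54(Km+0.173)/0.173 = 10.2(Km+2.00)/2.00.
20.46·Km + 3.54 = 5.100·Km + 10.2, so (20.46 − 5.100)·Km = 10.2 − 3.54.
Km = 6.660/15.36 = 0.434 μM; then Vmax = 3.54(0.434+0.173)/0.173 = 12.4 nmol·min⁻¹.

0.434 μM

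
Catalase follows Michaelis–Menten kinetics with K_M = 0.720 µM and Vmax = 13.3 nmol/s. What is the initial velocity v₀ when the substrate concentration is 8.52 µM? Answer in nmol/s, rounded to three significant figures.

[S]/(Km+[S]) = 8.52/9.240 = 0.9221, the fractional saturation.
v = 0.9221 × Vmax = 0.9221 × 13.3 = 12.3 nmol/s.

12.3 nmol/s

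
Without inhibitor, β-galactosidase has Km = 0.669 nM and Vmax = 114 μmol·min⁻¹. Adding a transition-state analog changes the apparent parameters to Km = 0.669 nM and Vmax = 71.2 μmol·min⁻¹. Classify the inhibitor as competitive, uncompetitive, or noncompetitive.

Vmax decreases (114 → 71.2 μmol·min⁻¹) while Km is unchanged — pure noncompetitive inhibition.

noncompetitive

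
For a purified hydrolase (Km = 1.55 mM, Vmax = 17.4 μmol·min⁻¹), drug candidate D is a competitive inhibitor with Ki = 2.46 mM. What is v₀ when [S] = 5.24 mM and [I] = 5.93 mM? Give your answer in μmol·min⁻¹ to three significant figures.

8.66 μmol·min⁻¹

α = 1 + [I]/Ki = 1 + 5.93/2.46 = 3.411.
For a competitive inhibitor, Vmax is unchanged and the apparent Km becomes α·Km: Km,app = 5.29 mM, Vmax,app = 17.4 μmol·min⁻¹.
v = Vmax,app·[S]/(Km,app + [S]) = 17.4 × 5.24/(5.29 + 5.24) = 8.66 μmol·min⁻¹.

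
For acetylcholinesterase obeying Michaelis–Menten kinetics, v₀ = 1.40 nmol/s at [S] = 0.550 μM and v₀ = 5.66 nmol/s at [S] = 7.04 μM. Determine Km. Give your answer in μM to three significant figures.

2.45 μM

From v = Vmax[S]/(Km+[S]), each point gives Vmax = v(Km+[S])/[S].
Equating: 1.40(Km+0.550)/0.550 = 5.66(Km+7.04)/7.04.
2.545·Km + 1.40 = 0.8040·Km + 5.66, so (2.545 − 0.8040)·Km = 5.66 − 1.40.
Km = 4.260/1.741 = 2.45 μM; then Vmax = 1.40(2.45+0.550)/0.550 = 7.63 nmol/s.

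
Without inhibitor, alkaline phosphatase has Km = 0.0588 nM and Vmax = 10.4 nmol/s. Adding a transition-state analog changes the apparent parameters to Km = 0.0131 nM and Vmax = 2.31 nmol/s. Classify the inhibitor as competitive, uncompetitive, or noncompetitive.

uncompetitive

Both Km and Vmax decrease by the same factor (~4.50-fold) — characteristic of uncompetitive inhibition.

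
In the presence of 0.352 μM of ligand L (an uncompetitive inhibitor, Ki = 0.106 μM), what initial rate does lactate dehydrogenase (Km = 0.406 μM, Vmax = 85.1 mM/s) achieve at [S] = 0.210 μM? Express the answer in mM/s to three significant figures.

With α = 1 + [I]/Ki = 1 + 0.352/0.106 = 4.321, the uncompetitive rate law is v = (Vmax/α)·[S] / (Km/α + [S]).
v = (85.1/4.321)×0.210 / (0.406/4.321 + 0.210) = 4.136/0.3040 = 13.6 mM/s.

13.6 mM/s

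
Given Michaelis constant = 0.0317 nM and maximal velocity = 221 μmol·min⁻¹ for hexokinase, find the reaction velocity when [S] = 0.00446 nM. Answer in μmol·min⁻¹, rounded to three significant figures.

27.3 μmol·min⁻¹

v = Vmax·[S]/(Km + [S]) = 221 × 0.00446 / (0.0317 + 0.00446)
  = 0.9857 / 0.03616 = 27.3 μmol·min⁻¹.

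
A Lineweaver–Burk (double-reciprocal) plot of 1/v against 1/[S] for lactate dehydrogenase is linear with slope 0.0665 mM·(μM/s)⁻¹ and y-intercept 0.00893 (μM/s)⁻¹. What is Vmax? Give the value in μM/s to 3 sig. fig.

The y-intercept of a Lineweaver–Burk plot equals 1/Vmax, so Vmax = 1/0.00893 = 112 μM/s.

112 μM/s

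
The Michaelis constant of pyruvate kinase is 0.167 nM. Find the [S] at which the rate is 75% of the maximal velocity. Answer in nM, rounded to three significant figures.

0.501 nM

v/Vmax = [S]/(Km+[S]) = 0.75, so [S] = Km·0.75/(1 − 0.75) = 0.167 × 3.000.
[S] = 0.501 nM.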